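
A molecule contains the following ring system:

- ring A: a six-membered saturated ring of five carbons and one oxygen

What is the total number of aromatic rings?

0

Ring A has only sp³ atoms, so it is not fully conjugated — not aromatic (tetrahydropyran).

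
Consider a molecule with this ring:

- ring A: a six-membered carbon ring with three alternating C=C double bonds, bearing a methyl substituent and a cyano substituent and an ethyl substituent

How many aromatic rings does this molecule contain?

1

Ring A is planar and fully conjugated; 3 ring double bonds give 6 π electrons. That satisfies 4n+2 with n=1, so ring A is aromatic (benzene).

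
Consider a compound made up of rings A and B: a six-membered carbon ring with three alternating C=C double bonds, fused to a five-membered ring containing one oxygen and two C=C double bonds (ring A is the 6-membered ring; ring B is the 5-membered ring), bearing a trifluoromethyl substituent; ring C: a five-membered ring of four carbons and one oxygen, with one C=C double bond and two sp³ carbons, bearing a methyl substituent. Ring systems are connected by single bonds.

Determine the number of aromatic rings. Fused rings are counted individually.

Rings A and B form a fused bicyclic system (with one oxygen) with 9 sp² atoms and 10 π electrons from ring double bonds plus a heteroatom lone pair. 10 = 4(2)+2, so the system is aromatic and both rings count as aromatic (benzofuran).
Ring C has two sp³ carbons, so it is not fully conjugated — not aromatic (2,3-dihydrofuran).
Aromatic: A, B. Total: 2.

2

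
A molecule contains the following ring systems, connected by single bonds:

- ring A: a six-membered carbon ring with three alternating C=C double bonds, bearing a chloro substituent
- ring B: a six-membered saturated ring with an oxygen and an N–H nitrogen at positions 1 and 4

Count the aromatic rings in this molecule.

Ring A is planar and fully conjugated; 3 ring double bonds give 6 π electrons. That satisfies 4n+2 with n=1, so ring A is aromatic (benzene).
Ring B has only sp³ atoms, so it is not fully conjugated — not aromatic (morpholine).
Aromatic: A. Total: 1.

1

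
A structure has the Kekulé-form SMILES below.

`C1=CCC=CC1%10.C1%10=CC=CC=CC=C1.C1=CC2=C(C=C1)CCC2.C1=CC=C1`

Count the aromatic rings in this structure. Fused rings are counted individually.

1

The SMILES encodes a six-membered carbon ring with two isolated C=C double bonds and two sp³ carbons; an eight-membered carbon ring with four alternating C=C double bonds; a six-membered carbon ring with three alternating C=C double bonds, fused to a saturated five-membered carbon ring; a four-membered carbon ring with two alternating C=C double bonds.
The 6-membered ring has two sp³ carbons, so it is not fully conjugated — not aromatic (1,4-cyclohexadiene).
The 8-membered ring has only sp² ring atoms; a planar conformation would have a fully conjugated π system of 8 electrons. But 8 = 4(2), which is 4n not 4n+2, so it is not aromatic (cyclooctatetraene) — cyclooctatetraene distorts into a non-planar tub to avoid antiaromaticity.
The second 6-membered ring is fully conjugated (every ring atom contributes a p orbital); 3 ring double bonds give 6 π electrons. 6 = 4(1)+2, so it is aromatic (benzene ring).
The 5-membered ring has three sp³ carbons, so it is not fully conjugated — not aromatic (cyclopentane ring).
The 4-membered ring has only sp² ring atoms; a planar conformation would have a fully conjugated π system of 4 electrons. But 4 = 4(1), which is 4n not 4n+2, so it is not aromatic (cyclobutadiene) — cyclobutadiene is antiaromatic and distorts to a rectangle.
1 of the 5 rings is aromatic. Total: 1.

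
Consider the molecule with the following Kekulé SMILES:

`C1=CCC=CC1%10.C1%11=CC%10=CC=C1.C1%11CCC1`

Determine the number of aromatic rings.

1

The SMILES encodes a six-membered carbon ring with two isolated C=C double bonds and two sp³ carbons; a six-membered carbon ring with three alternating C=C double bonds; a four-membered saturated carbon ring.
The 6-membered ring has two sp³ carbons, so it is not fully conjugated — not aromatic (1,4-cyclohexadiene).
The second 6-membered ring has a continuous p-orbital overlap around the ring; 3 ring double bonds give 6 π electrons. Since 6 = 4n+2 (n=1), it is aromatic (benzene).
The 4-membered ring has only sp³ atoms, so it is not fully conjugated — not aromatic (cyclobutane).
1 of the 3 rings is aromatic. Total: 1.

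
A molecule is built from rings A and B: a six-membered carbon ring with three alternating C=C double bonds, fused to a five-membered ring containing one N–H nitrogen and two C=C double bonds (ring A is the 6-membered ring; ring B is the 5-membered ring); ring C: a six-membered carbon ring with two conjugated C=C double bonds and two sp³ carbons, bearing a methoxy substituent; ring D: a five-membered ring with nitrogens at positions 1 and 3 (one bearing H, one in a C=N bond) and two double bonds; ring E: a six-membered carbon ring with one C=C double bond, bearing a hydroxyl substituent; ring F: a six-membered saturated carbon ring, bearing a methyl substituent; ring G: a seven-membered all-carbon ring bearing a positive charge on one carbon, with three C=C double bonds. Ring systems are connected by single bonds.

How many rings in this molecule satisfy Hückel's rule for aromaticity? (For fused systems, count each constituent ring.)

Rings A and B form a fused bicyclic system (with one N–H) with 9 sp² atoms and 10 π electrons from ring double bonds plus a heteroatom lone pair. 10 = 4(2)+2, so the system is aromatic and both rings count as aromatic (indole).
Ring C has two sp³ carbons, so it is not fully conjugated — not aromatic (1,3-cyclohexadiene).
Ring D is planar and fully conjugated; 2 ring double bonds (4 π electrons) plus a heteroatom lone pair (2) give 6 π electrons. 6 = 4(1)+2, so ring D is aromatic (imidazole).
Ring E has four sp³ carbons, so it is not fully conjugated — not aromatic (cyclohexene).
Ring F has only sp³ atoms, so it is not fully conjugated — not aromatic (cyclohexane).
Ring G is planar and fully conjugated; 3 ring double bonds (6 π electrons) plus the carbocation's empty p orbital (0, but keeps the ring conjugated) give 6 π electrons. That satisfies 4n+2 with n=1, so ring G is aromatic (tropylium cation).
Aromatic: A, B, D, G. Total: 4.

4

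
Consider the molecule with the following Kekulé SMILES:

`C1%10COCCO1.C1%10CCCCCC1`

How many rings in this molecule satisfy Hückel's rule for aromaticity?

The SMILES encodes a six-membered saturated ring with oxygens at positions 1 and 4; a seven-membered saturated carbon ring.
The 6-membered ring with two oxygens (1,4) has only sp³ atoms, so it is not fully conjugated — not aromatic (1,4-dioxane).
The 7-membered ring has only sp³ atoms, so it is not fully conjugated — not aromatic (cycloheptane).
None of the rings are aromatic. Total: 0.

0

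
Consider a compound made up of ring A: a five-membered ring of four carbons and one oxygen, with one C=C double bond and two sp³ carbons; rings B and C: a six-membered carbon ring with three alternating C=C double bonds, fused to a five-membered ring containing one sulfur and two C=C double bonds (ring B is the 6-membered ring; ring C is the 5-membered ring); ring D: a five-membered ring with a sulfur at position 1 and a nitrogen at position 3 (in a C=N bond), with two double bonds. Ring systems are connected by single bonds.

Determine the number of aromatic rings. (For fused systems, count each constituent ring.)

3

Ring A has two sp³ carbons, so it is not fully conjugated — not aromatic (2,3-dihydrofuran).
Rings B and C form a fused bicyclic system (with one sulfur) with 9 sp² atoms and 10 π electrons from ring double bonds plus a heteroatom lone pair. 10 = 4(2)+2, so the system is aromatic and both rings count as aromatic (benzothiophene).
Ring D is fully conjugated (every ring atom contributes a p orbital); 2 ring double bonds (4 π electrons) plus a heteroatom lone pair (2) give 6 π electrons. Since 6 = 4n+2 (n=1), ring D is aromatic (thiazole).
Aromatic: B, C, D. Total: 3.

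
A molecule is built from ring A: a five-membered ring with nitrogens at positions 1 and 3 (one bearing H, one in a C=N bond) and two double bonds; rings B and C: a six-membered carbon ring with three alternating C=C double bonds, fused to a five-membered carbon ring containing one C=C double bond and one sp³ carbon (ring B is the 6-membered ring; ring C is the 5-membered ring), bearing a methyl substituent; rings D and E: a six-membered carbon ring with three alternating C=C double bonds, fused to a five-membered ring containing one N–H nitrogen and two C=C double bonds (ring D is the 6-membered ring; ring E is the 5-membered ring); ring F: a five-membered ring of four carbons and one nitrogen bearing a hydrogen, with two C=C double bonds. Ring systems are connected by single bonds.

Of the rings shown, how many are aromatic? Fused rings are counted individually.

5

Ring A is planar and fully conjugated; 2 ring double bonds (4 π electrons) plus a heteroatom lone pair (2) give 6 π electrons. 6 = 4(1)+2, so ring A is aromatic (imidazole).
Ring B is fully conjugated (every ring atom contributes a p orbital); 3 ring double bonds give 6 π electrons. That satisfies 4n+2 with n=1, so ring B is aromatic (benzene ring).
Ring C has one sp³ carbon, so it is not fully conjugated — not aromatic (cyclopentene ring).
Rings D and E form a fused bicyclic system (with one N–H) with 9 sp² atoms and 10 π electrons from ring double bonds plus a heteroatom lone pair. 10 = 4(2)+2, so the system is aromatic and both rings count as aromatic (indole).
Ring F is planar and fully conjugated; 2 ring double bonds (4 π electrons) plus a heteroatom lone pair (2) give 6 π electrons. Since 6 = 4n+2 (n=1), ring F is aromatic (pyrrole).
Aromatic: A, B, D, E, F. Total: 5.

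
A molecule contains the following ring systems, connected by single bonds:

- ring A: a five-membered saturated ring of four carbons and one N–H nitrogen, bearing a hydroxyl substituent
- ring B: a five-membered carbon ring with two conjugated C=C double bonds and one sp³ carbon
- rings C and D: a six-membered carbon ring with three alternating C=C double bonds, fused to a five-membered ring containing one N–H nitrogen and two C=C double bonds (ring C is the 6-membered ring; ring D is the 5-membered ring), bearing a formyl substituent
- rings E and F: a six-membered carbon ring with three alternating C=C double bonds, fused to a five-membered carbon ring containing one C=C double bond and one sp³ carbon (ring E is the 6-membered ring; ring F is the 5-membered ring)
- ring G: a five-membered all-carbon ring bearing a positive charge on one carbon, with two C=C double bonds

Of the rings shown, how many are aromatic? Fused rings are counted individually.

3

Ring A has only sp³ atoms, so it is not fully conjugated — not aromatic (pyrrolidine).
Ring B has one sp³ carbon, so it is not fully conjugated — not aromatic (cyclopentadiene).
Rings C and D form a fused bicyclic system (with one N–H) with 9 sp² atoms and 10 π electrons from ring double bonds plus a heteroatom lone pair. 10 = 4(2)+2, so the system is aromatic and both rings count as aromatic (indole).
Ring E is planar and fully conjugated; 3 ring double bonds give 6 π electrons. That satisfies 4n+2 with n=1, so ring E is aromatic (benzene ring).
Ring F has one sp³ carbon, so it is not fully conjugated — not aromatic (cyclopentene ring).
Ring G has only sp² ring atoms; a planar conformation would have a fully conjugated π system of 4 electrons. But 4 = 4(1), which is 4n not 4n+2, so ring G is not aromatic (cyclopentadienyl cation).
Aromatic: C, D, E. Total: 3.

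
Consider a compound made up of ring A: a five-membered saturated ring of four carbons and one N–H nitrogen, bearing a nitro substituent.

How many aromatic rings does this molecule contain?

Ring A has only sp³ atoms, so it is not fully conjugated — not aromatic (pyrrolidine).

0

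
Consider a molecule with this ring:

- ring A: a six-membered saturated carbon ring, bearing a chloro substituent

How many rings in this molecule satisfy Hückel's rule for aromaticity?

0

Ring A has only sp³ atoms, so it is not fully conjugated — not aromatic (cyclohexane).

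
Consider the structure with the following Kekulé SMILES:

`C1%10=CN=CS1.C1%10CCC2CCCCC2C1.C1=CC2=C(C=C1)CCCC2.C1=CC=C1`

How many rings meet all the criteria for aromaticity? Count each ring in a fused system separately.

The SMILES encodes a five-membered ring with a sulfur at position 1 and a nitrogen at position 3 (in a C=N bond), with two double bonds; two fused six-membered saturated carbon rings; a six-membered carbon ring with three alternating C=C double bonds, fused to a saturated six-membered carbon ring; a four-membered carbon ring with two alternating C=C double bonds.
The 5-membered ring with one sulfur and one =N– is planar and fully conjugated; 2 ring double bonds (4 π electrons) plus a heteroatom lone pair (2) give 6 π electrons. 6 = 4(1)+2, so it is aromatic (thiazole).
The 6-membered ring has only sp³ atoms, so it is not fully conjugated — not aromatic (cyclohexane ring).
The second 6-membered ring has only sp³ atoms, so it is not fully conjugated — not aromatic (cyclohexane ring).
The third 6-membered ring is fully conjugated (every ring atom contributes a p orbital); 3 ring double bonds give 6 π electrons. 6 = 4(1)+2, so it is aromatic (benzene ring).
The fourth 6-membered ring has four sp³ carbons, so it is not fully conjugated — not aromatic (cyclohexane ring).
The 4-membered ring has only sp² ring atoms; a planar conformation would have a fully conjugated π system of 4 electrons. But 4 = 4(1), which is 4n not 4n+2, so it is not aromatic (cyclobutadiene) — cyclobutadiene is antiaromatic and distorts to a rectangle.
2 of the 6 rings are aromatic. Total: 2.

2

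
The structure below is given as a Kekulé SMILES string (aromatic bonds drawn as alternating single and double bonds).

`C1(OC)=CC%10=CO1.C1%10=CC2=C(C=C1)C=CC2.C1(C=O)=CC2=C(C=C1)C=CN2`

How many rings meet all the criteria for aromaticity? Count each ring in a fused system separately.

4

The SMILES encodes a five-membered ring of four carbons and one oxygen, with two C=C double bonds; a six-membered carbon ring with three alternating C=C double bonds, fused to a five-membered carbon ring containing one C=C double bond and one sp³ carbon; a six-membered carbon ring with three alternating C=C double bonds, fused to a five-membered ring containing one N–H nitrogen and two C=C double bonds.
The 5-membered ring with one oxygen has a continuous p-orbital overlap around the ring; 2 ring double bonds (4 π electrons) plus a heteroatom lone pair (2) give 6 π electrons. Since 6 = 4n+2 (n=1), it is aromatic (furan).
The 6-membered ring is planar and fully conjugated; 3 ring double bonds give 6 π electrons. 6 = 4(1)+2, so it is aromatic (benzene ring).
The 5-membered ring has one sp³ carbon, so it is not fully conjugated — not aromatic (cyclopentene ring).
The fused 6/5-membered bicyclic (with one N–H) is a single π system with 9 sp² atoms and 10 π electrons from ring double bonds plus a heteroatom lone pair. 10 = 4(2)+2, so the system is aromatic and both rings count as aromatic (indole).
4 of the 5 rings are aromatic. Total: 4.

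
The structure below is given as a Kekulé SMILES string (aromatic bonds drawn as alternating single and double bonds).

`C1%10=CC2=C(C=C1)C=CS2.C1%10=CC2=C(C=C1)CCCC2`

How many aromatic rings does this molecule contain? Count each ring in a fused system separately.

The SMILES encodes a six-membered carbon ring with three alternating C=C double bonds, fused to a five-membered ring containing one sulfur and two C=C double bonds; a six-membered carbon ring with three alternating C=C double bonds, fused to a saturated six-membered carbon ring.
The fused 6/5-membered bicyclic (with one sulfur) is a single π system with 9 sp² atoms and 10 π electrons from ring double bonds plus a heteroatom lone pair. 10 = 4(2)+2, so the system is aromatic and both rings count as aromatic (benzothiophene).
The 6-membered ring is fully conjugated (every ring atom contributes a p orbital); 3 ring double bonds give 6 π electrons. Since 6 = 4n+2 (n=1), it is aromatic (benzene ring).
The second 6-membered ring has four sp³ carbons, so it is not fully conjugated — not aromatic (cyclohexane ring).
3 of the 4 rings are aromatic. Total: 3.

3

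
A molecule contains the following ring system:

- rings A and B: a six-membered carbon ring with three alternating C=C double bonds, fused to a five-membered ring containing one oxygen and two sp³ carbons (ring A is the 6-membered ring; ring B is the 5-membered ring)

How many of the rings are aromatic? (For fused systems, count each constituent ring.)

Ring A is fully conjugated (every ring atom contributes a p orbital); 3 ring double bonds give 6 π electrons. 6 = 4(1)+2, so ring A is aromatic (benzene ring).
Ring B has two sp³ carbons, so it is not fully conjugated — not aromatic (oxolane ring).
Aromatic: A. Total: 1.

1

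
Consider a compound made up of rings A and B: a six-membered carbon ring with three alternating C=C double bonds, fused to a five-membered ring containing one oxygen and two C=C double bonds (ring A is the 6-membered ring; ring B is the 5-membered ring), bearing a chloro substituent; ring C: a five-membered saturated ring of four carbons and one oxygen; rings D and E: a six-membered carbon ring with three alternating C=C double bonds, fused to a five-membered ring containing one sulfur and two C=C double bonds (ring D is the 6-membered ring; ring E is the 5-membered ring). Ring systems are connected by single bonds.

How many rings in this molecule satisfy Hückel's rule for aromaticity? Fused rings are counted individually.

Rings A and B form a fused bicyclic system (with one oxygen) with 9 sp² atoms and 10 π electrons from ring double bonds plus a heteroatom lone pair. 10 = 4(2)+2, so the system is aromatic and both rings count as aromatic (benzofuran).
Ring C has only sp³ atoms, so it is not fully conjugated — not aromatic (tetrahydrofuran).
Rings D and E form a fused bicyclic system (with one sulfur) with 9 sp² atoms and 10 π electrons from ring double bonds plus a heteroatom lone pair. 10 = 4(2)+2, so the system is aromatic and both rings count as aromatic (benzothiophene).
Aromatic: A, B, D, E. Total: 4.

4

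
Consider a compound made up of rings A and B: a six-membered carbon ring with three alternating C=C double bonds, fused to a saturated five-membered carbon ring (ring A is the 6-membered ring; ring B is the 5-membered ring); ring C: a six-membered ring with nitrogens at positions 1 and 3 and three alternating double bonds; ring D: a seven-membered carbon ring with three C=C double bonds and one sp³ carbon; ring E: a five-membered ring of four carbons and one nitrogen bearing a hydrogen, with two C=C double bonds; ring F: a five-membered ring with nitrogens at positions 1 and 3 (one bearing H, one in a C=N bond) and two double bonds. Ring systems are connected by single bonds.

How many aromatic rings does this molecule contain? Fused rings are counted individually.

4

Ring A is fully conjugated (every ring atom contributes a p orbital); 3 ring double bonds give 6 π electrons. 6 = 4(1)+2, so ring A is aromatic (benzene ring).
Ring B has three sp³ carbons, so it is not fully conjugated — not aromatic (cyclopentane ring).
Ring C is fully conjugated (every ring atom contributes a p orbital); 3 ring double bonds give 6 π electrons. Since 6 = 4n+2 (n=1), ring C is aromatic (pyrimidine).
Ring D has one sp³ carbon, so it is not fully conjugated — not aromatic (cycloheptatriene).
Ring E is planar and fully conjugated; 2 ring double bonds (4 π electrons) plus a heteroatom lone pair (2) give 6 π electrons. 6 = 4(1)+2, so ring E is aromatic (pyrrole).
Ring F has a continuous p-orbital overlap around the ring; 2 ring double bonds (4 π electrons) plus a heteroatom lone pair (2) give 6 π electrons. That satisfies 4n+2 with n=1, so ring F is aromatic (imidazole).
Aromatic: A, C, E, F. Total: 4.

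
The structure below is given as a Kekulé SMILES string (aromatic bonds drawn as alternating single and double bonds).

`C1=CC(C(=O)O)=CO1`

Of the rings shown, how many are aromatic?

The SMILES encodes a five-membered ring of four carbons and one oxygen, with two C=C double bonds.
The 5-membered ring with one oxygen is fully conjugated (every ring atom contributes a p orbital); 2 ring double bonds (4 π electrons) plus a heteroatom lone pair (2) give 6 π electrons. 6 = 4(1)+2, so it is aromatic (furan).

1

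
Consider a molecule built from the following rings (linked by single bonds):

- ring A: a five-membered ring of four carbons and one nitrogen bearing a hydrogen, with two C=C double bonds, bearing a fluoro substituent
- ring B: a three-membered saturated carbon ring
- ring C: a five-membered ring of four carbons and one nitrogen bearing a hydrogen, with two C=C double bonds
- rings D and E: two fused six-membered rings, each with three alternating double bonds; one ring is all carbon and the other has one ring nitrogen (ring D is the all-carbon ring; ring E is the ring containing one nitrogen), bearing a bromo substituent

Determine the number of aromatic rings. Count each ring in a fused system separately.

Ring A has a continuous p-orbital overlap around the ring; 2 ring double bonds (4 π electrons) plus a heteroatom lone pair (2) give 6 π electrons. 6 = 4(1)+2, so ring A is aromatic (pyrrole).
Ring B has only sp³ atoms, so it is not fully conjugated — not aromatic (cyclopropane).
Ring C is planar and fully conjugated; 2 ring double bonds (4 π electrons) plus a heteroatom lone pair (2) give 6 π electrons. Since 6 = 4n+2 (n=1), ring C is aromatic (pyrrole).
Rings D and E form a fused bicyclic system (with one nitrogen) with 10 sp² atoms and 10 π electrons from ring double bonds. 10 = 4(2)+2, so the system is aromatic and both rings count as aromatic (quinoline).
Aromatic: A, C, D, E. Total: 4.

4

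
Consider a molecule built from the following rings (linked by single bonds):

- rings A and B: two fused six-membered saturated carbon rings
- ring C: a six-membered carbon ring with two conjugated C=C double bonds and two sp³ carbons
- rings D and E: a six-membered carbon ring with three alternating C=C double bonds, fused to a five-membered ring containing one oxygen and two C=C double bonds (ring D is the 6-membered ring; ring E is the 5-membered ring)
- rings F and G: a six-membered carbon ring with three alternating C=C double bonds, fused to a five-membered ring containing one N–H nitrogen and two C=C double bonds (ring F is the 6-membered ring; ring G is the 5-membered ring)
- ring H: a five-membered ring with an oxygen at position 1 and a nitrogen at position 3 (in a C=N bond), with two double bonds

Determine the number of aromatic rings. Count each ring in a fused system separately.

5

Ring A has only sp³ atoms, so it is not fully conjugated — not aromatic (cyclohexane ring).
Ring B has only sp³ atoms, so it is not fully conjugated — not aromatic (cyclohexane ring).
Ring C has two sp³ carbons, so it is not fully conjugated — not aromatic (1,3-cyclohexadiene).
Rings D and E form a fused bicyclic system (with one oxygen) with 9 sp² atoms and 10 π electrons from ring double bonds plus a heteroatom lone pair. 10 = 4(2)+2, so the system is aromatic and both rings count as aromatic (benzofuran).
Rings F and G form a fused bicyclic system (with one N–H) with 9 sp² atoms and 10 π electrons from ring double bonds plus a heteroatom lone pair. 10 = 4(2)+2, so the system is aromatic and both rings count as aromatic (indole).
Ring H has a continuous p-orbital overlap around the ring; 2 ring double bonds (4 π electrons) plus a heteroatom lone pair (2) give 6 π electrons. 6 = 4(1)+2, so ring H is aromatic (oxazole).
Aromatic: D, E, F, G, H. Total: 5.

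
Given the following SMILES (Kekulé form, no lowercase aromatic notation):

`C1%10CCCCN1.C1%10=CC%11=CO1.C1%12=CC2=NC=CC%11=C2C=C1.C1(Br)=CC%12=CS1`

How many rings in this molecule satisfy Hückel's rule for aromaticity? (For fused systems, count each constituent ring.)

4

The SMILES encodes a six-membered saturated ring of five carbons and one N–H nitrogen; a five-membered ring of four carbons and one oxygen, with two C=C double bonds; two fused six-membered rings, each with three alternating double bonds; one ring is all carbon and the other has one ring nitrogen; a five-membered ring of four carbons and one sulfur, with two C=C double bonds.
The 6-membered ring with one N–H has only sp³ atoms, so it is not fully conjugated — not aromatic (piperidine).
The 5-membered ring with one oxygen is fully conjugated (every ring atom contributes a p orbital); 2 ring double bonds (4 π electrons) plus a heteroatom lone pair (2) give 6 π electrons. That satisfies 4n+2 with n=1, so it is aromatic (furan).
The fused 6/6-membered bicyclic (with one nitrogen) is a single π system with 10 sp² atoms and 10 π electrons from ring double bonds. 10 = 4(2)+2, so the system is aromatic and both rings count as aromatic (quinoline).
The 5-membered ring with one sulfur has a continuous p-orbital overlap around the ring; 2 ring double bonds (4 π electrons) plus a heteroatom lone pair (2) give 6 π electrons. That satisfies 4n+2 with n=1, so it is aromatic (thiophene).
4 of the 5 rings are aromatic. Total: 4.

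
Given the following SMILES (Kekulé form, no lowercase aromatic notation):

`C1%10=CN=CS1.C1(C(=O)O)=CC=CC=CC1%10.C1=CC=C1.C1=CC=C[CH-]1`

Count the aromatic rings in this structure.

The SMILES encodes a five-membered ring with a sulfur at position 1 and a nitrogen at position 3 (in a C=N bond), with two double bonds; a seven-membered carbon ring with three C=C double bonds and one sp³ carbon; a four-membered carbon ring with two alternating C=C double bonds; a five-membered all-carbon ring bearing a negative charge on one carbon, with two C=C double bonds.
The 5-membered ring with one sulfur and one =N– is fully conjugated (every ring atom contributes a p orbital); 2 ring double bonds (4 π electrons) plus a heteroatom lone pair (2) give 6 π electrons. Since 6 = 4n+2 (n=1), it is aromatic (thiazole).
The 7-membered ring has one sp³ carbon, so it is not fully conjugated — not aromatic (cycloheptatriene).
The 4-membered ring has only sp² ring atoms; a planar conformation would have a fully conjugated π system of 4 electrons. But 4 = 4(1), which is 4n not 4n+2, so it is not aromatic (cyclobutadiene) — cyclobutadiene is antiaromatic and distorts to a rectangle.
The 5-membered ring has a continuous p-orbital overlap around the ring; 2 ring double bonds (4 π electrons) plus the carbanion lone pair (2) give 6 π electrons. Since 6 = 4n+2 (n=1), it is aromatic (cyclopentadienyl anion).
2 of the 4 rings are aromatic. Total: 2.

2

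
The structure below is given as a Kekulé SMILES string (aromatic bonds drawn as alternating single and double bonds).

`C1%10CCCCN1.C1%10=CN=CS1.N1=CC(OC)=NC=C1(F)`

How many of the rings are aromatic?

The SMILES encodes a six-membered saturated ring of five carbons and one N–H nitrogen; a five-membered ring with a sulfur at position 1 and a nitrogen at position 3 (in a C=N bond), with two double bonds; a six-membered ring with nitrogens at positions 1 and 4 and three alternating double bonds.
The 6-membered ring with one N–H has only sp³ atoms, so it is not fully conjugated — not aromatic (piperidine).
The 5-membered ring with one sulfur and one =N– is planar and fully conjugated; 2 ring double bonds (4 π electrons) plus a heteroatom lone pair (2) give 6 π electrons. Since 6 = 4n+2 (n=1), it is aromatic (thiazole).
The 6-membered ring with two nitrogens (1,4) has a continuous p-orbital overlap around the ring; 3 ring double bonds give 6 π electrons. That satisfies 4n+2 with n=1, so it is aromatic (pyrazine).
2 of the 3 rings are aromatic. Total: 2.

2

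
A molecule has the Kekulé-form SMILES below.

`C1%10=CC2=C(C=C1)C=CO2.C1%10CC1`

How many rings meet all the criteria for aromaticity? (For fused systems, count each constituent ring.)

2

The SMILES encodes a six-membered carbon ring with three alternating C=C double bonds, fused to a five-membered ring containing one oxygen and two C=C double bonds; a three-membered saturated carbon ring.
The fused 6/5-membered bicyclic (with one oxygen) is a single π system with 9 sp² atoms and 10 π electrons from ring double bonds plus a heteroatom lone pair. 10 = 4(2)+2, so the system is aromatic and both rings count as aromatic (benzofuran).
The 3-membered ring has only sp³ atoms, so it is not fully conjugated — not aromatic (cyclopropane).
2 of the 3 rings are aromatic. Total: 2.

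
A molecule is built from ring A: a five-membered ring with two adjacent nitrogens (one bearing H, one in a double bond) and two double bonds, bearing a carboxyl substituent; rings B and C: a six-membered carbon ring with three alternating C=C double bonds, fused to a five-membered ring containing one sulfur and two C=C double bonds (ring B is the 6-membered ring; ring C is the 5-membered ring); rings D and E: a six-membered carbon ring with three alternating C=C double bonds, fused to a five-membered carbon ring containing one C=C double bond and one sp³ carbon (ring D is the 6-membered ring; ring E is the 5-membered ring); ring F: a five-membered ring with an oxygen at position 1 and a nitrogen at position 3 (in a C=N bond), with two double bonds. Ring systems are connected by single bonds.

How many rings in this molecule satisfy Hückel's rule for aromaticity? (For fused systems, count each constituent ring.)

Ring A is planar and fully conjugated; 2 ring double bonds (4 π electrons) plus a heteroatom lone pair (2) give 6 π electrons. 6 = 4(1)+2, so ring A is aromatic (pyrazole).
Rings B and C form a fused bicyclic system (with one sulfur) with 9 sp² atoms and 10 π electrons from ring double bonds plus a heteroatom lone pair. 10 = 4(2)+2, so the system is aromatic and both rings count as aromatic (benzothiophene).
Ring D is fully conjugated (every ring atom contributes a p orbital); 3 ring double bonds give 6 π electrons. That satisfies 4n+2 with n=1, so ring D is aromatic (benzene ring).
Ring E has one sp³ carbon, so it is not fully conjugated — not aromatic (cyclopentene ring).
Ring F is planar and fully conjugated; 2 ring double bonds (4 π electrons) plus a heteroatom lone pair (2) give 6 π electrons. That satisfies 4n+2 with n=1, so ring F is aromatic (oxazole).
Aromatic: A, B, C, D, F. Total: 5.

5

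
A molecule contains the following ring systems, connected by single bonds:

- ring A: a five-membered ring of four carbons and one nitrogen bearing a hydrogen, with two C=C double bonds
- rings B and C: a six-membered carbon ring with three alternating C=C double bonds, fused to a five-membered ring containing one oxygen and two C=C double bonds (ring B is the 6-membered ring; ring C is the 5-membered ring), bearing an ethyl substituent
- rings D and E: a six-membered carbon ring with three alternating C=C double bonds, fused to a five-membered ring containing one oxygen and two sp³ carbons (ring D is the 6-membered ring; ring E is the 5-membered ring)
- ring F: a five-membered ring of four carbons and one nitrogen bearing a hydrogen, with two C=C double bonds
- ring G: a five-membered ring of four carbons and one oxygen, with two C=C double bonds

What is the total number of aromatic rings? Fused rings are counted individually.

Ring A is fully conjugated (every ring atom contributes a p orbital); 2 ring double bonds (4 π electrons) plus a heteroatom lone pair (2) give 6 π electrons. Since 6 = 4n+2 (n=1), ring A is aromatic (pyrrole).
Rings B and C form a fused bicyclic system (with one oxygen) with 9 sp² atoms and 10 π electrons from ring double bonds plus a heteroatom lone pair. 10 = 4(2)+2, so the system is aromatic and both rings count as aromatic (benzofuran).
Ring D is planar and fully conjugated; 3 ring double bonds give 6 π electrons. 6 = 4(1)+2, so ring D is aromatic (benzene ring).
Ring E has two sp³ carbons, so it is not fully conjugated — not aromatic (oxolane ring).
Ring F is fully conjugated (every ring atom contributes a p orbital); 2 ring double bonds (4 π electrons) plus a heteroatom lone pair (2) give 6 π electrons. That satisfies 4n+2 with n=1, so ring F is aromatic (pyrrole).
Ring G is planar and fully conjugated; 2 ring double bonds (4 π electrons) plus a heteroatom lone pair (2) give 6 π electrons. 6 = 4(1)+2, so ring G is aromatic (furan).
Aromatic: A, B, C, D, F, G. Total: 6.

6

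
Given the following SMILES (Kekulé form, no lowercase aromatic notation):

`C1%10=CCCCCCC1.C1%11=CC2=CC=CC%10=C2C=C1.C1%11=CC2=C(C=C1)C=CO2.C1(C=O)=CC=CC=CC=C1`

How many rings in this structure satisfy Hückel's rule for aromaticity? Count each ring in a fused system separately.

4

The SMILES encodes an eight-membered carbon ring with one C=C double bond; two fused six-membered carbon rings, each with three alternating C=C double bonds; a six-membered carbon ring with three alternating C=C double bonds, fused to a five-membered ring containing one oxygen and two C=C double bonds; an eight-membered carbon ring with four alternating C=C double bonds.
The 8-membered ring has six sp³ carbons, so it is not fully conjugated — not aromatic (cyclooctene).
The fused 6/6-membered bicyclic is a single π system with 10 sp² atoms and 10 π electrons from ring double bonds. 10 = 4(2)+2, so the system is aromatic and both rings count as aromatic (naphthalene).
The fused 6/5-membered bicyclic (with one oxygen) is a single π system with 9 sp² atoms and 10 π electrons from ring double bonds plus a heteroatom lone pair. 10 = 4(2)+2, so the system is aromatic and both rings count as aromatic (benzofuran).
The second 8-membered ring has only sp² ring atoms; a planar conformation would have a fully conjugated π system of 8 electrons. But 8 = 4(2), which is 4n not 4n+2, so it is not aromatic (cyclooctatetraene) — cyclooctatetraene distorts into a non-planar tub to avoid antiaromaticity.
4 of the 6 rings are aromatic. Total: 4.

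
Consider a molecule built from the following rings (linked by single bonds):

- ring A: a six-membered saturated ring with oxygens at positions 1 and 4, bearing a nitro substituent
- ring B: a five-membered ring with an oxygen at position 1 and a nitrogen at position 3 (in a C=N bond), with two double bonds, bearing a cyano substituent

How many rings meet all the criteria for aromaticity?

1

Ring A has only sp³ atoms, so it is not fully conjugated — not aromatic (1,4-dioxane).
Ring B is planar and fully conjugated; 2 ring double bonds (4 π electrons) plus a heteroatom lone pair (2) give 6 π electrons. 6 = 4(1)+2, so ring B is aromatic (oxazole).
Aromatic: B. Total: 1.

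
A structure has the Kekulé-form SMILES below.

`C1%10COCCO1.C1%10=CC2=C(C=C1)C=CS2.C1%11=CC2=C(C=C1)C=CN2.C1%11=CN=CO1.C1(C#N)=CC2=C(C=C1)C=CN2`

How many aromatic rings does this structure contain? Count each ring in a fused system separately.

The SMILES encodes a six-membered saturated ring with oxygens at positions 1 and 4; a six-membered carbon ring with three alternating C=C double bonds, fused to a five-membered ring containing one sulfur and two C=C double bonds; a six-membered carbon ring with three alternating C=C double bonds, fused to a five-membered ring containing one N–H nitrogen and two C=C double bonds; a five-membered ring with an oxygen at position 1 and a nitrogen at position 3 (in a C=N bond), with two double bonds; a six-membered carbon ring with three alternating C=C double bonds, fused to a five-membered ring containing one N–H nitrogen and two C=C double bonds.
The 6-membered ring with two oxygens (1,4) has only sp³ atoms, so it is not fully conjugated — not aromatic (1,4-dioxane).
The fused 6/5-membered bicyclic (with one sulfur) is a single π system with 9 sp² atoms and 10 π electrons from ring double bonds plus a heteroatom lone pair. 10 = 4(2)+2, so the system is aromatic and both rings count as aromatic (benzothiophene).
The fused 6/5-membered bicyclic (with one N–H) is a single π system with 9 sp² atoms and 10 π electrons from ring double bonds plus a heteroatom lone pair. 10 = 4(2)+2, so the system is aromatic and both rings count as aromatic (indole).
The 5-membered ring with one oxygen and one =N– is fully conjugated (every ring atom contributes a p orbital); 2 ring double bonds (4 π electrons) plus a heteroatom lone pair (2) give 6 π electrons. 6 = 4(1)+2, so it is aromatic (oxazole).
The fused 6/5-membered bicyclic (with one N–H) is a single π system with 9 sp² atoms and 10 π electrons from ring double bonds plus a heteroatom lone pair. 10 = 4(2)+2, so the system is aromatic and both rings count as aromatic (indole).
7 of the 8 rings are aromatic. Total: 7.

7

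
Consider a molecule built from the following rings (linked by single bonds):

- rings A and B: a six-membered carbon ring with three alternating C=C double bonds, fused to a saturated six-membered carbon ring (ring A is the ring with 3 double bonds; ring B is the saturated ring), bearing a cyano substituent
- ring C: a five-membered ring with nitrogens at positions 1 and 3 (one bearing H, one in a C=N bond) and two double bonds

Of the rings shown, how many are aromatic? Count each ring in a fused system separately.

2

Ring A is fully conjugated (every ring atom contributes a p orbital); 3 ring double bonds give 6 π electrons. Since 6 = 4n+2 (n=1), ring A is aromatic (benzene ring).
Ring B has four sp³ carbons, so it is not fully conjugated — not aromatic (cyclohexane ring).
Ring C has a continuous p-orbital overlap around the ring; 2 ring double bonds (4 π electrons) plus a heteroatom lone pair (2) give 6 π electrons. Since 6 = 4n+2 (n=1), ring C is aromatic (imidazole).
Aromatic: A, C. Total: 2.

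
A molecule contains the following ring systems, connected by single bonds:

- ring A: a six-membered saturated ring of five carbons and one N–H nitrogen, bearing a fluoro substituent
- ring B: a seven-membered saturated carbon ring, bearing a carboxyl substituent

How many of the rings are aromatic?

Ring A has only sp³ atoms, so it is not fully conjugated — not aromatic (piperidine).
Ring B has only sp³ atoms, so it is not fully conjugated — not aromatic (cycloheptane).
No ring is aromatic. Total: 0.

0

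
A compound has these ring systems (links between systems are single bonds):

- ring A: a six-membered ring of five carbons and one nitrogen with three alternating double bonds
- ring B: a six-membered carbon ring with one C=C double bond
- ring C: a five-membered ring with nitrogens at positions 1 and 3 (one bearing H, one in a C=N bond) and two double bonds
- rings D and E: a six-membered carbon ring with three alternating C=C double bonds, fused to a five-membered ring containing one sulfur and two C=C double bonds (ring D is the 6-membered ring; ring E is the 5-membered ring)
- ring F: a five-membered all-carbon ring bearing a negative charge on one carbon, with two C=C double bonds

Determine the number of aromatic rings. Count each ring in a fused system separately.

5

Ring A is fully conjugated (every ring atom contributes a p orbital); 3 ring double bonds give 6 π electrons. That satisfies 4n+2 with n=1, so ring A is aromatic (pyridine).
Ring B has four sp³ carbons, so it is not fully conjugated — not aromatic (cyclohexene).
Ring C is fully conjugated (every ring atom contributes a p orbital); 2 ring double bonds (4 π electrons) plus a heteroatom lone pair (2) give 6 π electrons. 6 = 4(1)+2, so ring C is aromatic (imidazole).
Rings D and E form a fused bicyclic system (with one sulfur) with 9 sp² atoms and 10 π electrons from ring double bonds plus a heteroatom lone pair. 10 = 4(2)+2, so the system is aromatic and both rings count as aromatic (benzothiophene).
Ring F is fully conjugated (every ring atom contributes a p orbital); 2 ring double bonds (4 π electrons) plus the carbanion lone pair (2) give 6 π electrons. 6 = 4(1)+2, so ring F is aromatic (cyclopentadienyl anion).
Aromatic: A, C, D, E, F. Total: 5.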